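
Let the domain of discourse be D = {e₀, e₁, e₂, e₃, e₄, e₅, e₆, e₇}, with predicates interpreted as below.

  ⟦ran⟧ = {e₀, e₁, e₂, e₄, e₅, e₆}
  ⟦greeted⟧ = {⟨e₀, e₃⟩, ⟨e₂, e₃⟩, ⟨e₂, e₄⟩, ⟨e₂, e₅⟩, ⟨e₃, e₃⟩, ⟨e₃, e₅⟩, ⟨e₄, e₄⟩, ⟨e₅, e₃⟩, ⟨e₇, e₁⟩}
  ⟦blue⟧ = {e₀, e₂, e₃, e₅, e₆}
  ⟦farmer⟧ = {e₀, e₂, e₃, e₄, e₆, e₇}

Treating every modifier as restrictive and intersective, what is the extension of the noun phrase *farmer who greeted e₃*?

{e₀, e₂, e₃}

⟦who greeted e₃⟧ = {x : ⟨x, e₃⟩ ∈ ⟦greeted⟧} = {e₀, e₂, e₃, e₅}
⟦farmer⟧ = {e₀, e₂, e₃, e₄, e₆, e₇}
… ∩ ⟦who greeted e₃⟧ = {e₀, e₂, e₃, e₄, e₆, e₇} ∩ {e₀, e₂, e₃, e₅} = {e₀, e₂, e₃}
So ⟦farmer who greeted e₃⟧ = {e₀, e₂, e₃}.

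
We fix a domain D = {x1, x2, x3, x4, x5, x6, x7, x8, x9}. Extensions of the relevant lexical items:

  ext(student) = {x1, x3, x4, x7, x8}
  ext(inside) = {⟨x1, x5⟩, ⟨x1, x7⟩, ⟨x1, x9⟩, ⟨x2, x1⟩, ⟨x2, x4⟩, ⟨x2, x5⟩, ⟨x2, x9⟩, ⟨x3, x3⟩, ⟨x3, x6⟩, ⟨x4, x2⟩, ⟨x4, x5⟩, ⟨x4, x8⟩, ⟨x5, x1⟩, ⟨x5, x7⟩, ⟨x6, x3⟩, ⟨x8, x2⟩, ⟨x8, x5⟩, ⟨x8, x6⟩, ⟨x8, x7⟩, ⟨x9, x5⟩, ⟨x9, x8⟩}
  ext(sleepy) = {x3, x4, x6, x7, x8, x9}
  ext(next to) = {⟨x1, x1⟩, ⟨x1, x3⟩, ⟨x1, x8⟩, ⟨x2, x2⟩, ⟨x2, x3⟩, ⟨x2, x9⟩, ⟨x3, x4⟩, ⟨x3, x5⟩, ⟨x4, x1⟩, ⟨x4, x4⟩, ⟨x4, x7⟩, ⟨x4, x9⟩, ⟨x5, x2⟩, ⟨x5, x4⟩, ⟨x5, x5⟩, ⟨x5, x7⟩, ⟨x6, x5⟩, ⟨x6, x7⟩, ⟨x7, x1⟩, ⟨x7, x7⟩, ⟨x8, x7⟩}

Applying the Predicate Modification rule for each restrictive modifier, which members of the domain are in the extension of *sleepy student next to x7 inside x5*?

⟦next to x7⟧ = {x : ⟨x, x7⟩ ∈ ⟦next to⟧} = {x4, x5, x6, x7, x8}
⟦inside x5⟧ = {x : ⟨x, x5⟩ ∈ ⟦inside⟧} = {x1, x2, x4, x8, x9}
⟦student⟧ = {x1, x3, x4, x7, x8}
… ∩ ⟦next to x7⟧ = {x1, x3, x4, x7, x8} ∩ {x4, x5, x6, x7, x8} = {x4, x7, x8}
… ∩ ⟦inside x5⟧ = {x4, x7, x8} ∩ {x1, x2, x4, x8, x9} = {x4, x8}
… ∩ ⟦sleepy⟧ = {x4, x8} ∩ {x3, x4, x6, x7, x8, x9} = {x4, x8}
So ⟦sleepy student next to x7 inside x5⟧ = {x4, x8}.

{x4, x8}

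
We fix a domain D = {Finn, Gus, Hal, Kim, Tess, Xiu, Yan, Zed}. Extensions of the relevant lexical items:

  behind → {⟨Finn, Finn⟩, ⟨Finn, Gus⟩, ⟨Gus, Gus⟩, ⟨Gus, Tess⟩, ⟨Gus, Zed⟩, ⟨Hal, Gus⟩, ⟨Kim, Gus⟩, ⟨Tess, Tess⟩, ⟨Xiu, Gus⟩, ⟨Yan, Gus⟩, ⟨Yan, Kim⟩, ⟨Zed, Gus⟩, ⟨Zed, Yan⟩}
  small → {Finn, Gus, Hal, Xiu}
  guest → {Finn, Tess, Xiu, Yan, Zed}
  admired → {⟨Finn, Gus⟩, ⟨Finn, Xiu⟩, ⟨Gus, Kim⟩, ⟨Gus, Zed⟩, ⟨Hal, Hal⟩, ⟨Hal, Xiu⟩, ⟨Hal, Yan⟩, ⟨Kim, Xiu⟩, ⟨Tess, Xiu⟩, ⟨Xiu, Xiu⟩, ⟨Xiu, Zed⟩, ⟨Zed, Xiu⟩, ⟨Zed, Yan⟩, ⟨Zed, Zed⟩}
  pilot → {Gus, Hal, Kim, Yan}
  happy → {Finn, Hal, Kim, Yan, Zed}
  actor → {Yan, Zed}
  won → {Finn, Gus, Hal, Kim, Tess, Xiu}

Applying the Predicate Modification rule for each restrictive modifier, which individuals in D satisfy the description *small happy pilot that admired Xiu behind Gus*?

⟦that admired Xiu⟧ = {x : ⟨x, Xiu⟩ ∈ ⟦admired⟧} = {Finn, Hal, Kim, Tess, Xiu, Zed}
⟦behind Gus⟧ = {x : ⟨x, Gus⟩ ∈ ⟦behind⟧} = {Finn, Gus, Hal, Kim, Xiu, Yan, Zed}
⟦pilot⟧ = {Gus, Hal, Kim, Yan}
… ∩ ⟦that admired Xiu⟧ = {Gus, Hal, Kim, Yan} ∩ {Finn, Hal, Kim, Tess, Xiu, Zed} = {Hal, Kim}
… ∩ ⟦behind Gus⟧ = {Hal, Kim} ∩ {Finn, Gus, Hal, Kim, Xiu, Yan, Zed} = {Hal, Kim}
… ∩ ⟦small⟧ = {Hal, Kim} ∩ {Finn, Gus, Hal, Xiu} = {Hal}
… ∩ ⟦happy⟧ = {Hal} ∩ {Finn, Hal, Kim, Yan, Zed} = {Hal}
So ⟦small happy pilot that admired Xiu behind Gus⟧ = {Hal}.

{Hal}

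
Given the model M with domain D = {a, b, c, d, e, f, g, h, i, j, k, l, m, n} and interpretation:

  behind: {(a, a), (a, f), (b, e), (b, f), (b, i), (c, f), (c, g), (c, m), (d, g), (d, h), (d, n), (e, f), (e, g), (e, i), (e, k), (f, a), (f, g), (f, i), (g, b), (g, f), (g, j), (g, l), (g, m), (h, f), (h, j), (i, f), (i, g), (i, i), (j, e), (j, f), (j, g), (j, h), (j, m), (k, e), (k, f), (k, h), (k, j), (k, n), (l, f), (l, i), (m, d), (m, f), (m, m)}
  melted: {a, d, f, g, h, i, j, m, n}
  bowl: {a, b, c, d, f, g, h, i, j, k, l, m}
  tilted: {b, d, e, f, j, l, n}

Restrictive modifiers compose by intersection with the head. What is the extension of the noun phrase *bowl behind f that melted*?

⟦behind f⟧ = {x : ⟨x, f⟩ ∈ ⟦behind⟧} = {a, b, c, e, g, h, i, j, k, l, m}
⟦that melted⟧ = ⟦melted⟧ = {a, d, f, g, h, i, j, m, n}
⟦bowl⟧ = {a, b, c, d, f, g, h, i, j, k, l, m}
… ∩ ⟦behind f⟧ = {a, b, c, d, f, g, h, i, j, k, l, m} ∩ {a, b, c, e, g, h, i, j, k, l, m} = {a, b, c, g, h, i, j, k, l, m}
… ∩ ⟦that melted⟧ = {a, b, c, g, h, i, j, k, l, m} ∩ {a, d, f, g, h, i, j, m, n} = {a, g, h, i, j, m}
So ⟦bowl behind f that melted⟧ = {a, g, h, i, j, m}.

{a, g, h, i, j, m}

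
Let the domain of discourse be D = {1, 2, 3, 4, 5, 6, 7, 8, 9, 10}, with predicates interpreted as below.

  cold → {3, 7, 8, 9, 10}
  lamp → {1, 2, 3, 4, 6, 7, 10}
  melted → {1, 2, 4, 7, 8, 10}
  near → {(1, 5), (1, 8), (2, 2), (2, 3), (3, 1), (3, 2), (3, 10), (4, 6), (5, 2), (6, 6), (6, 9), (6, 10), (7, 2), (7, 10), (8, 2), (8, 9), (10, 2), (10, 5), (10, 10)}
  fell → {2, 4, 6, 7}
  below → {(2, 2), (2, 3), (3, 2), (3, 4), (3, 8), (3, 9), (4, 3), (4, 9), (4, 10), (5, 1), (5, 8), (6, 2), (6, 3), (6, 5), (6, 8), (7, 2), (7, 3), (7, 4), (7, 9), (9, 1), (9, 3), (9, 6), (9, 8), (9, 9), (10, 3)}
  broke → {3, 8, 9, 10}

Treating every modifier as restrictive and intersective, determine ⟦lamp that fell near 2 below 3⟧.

{2, 7}

⟦that fell⟧ = ⟦fell⟧ = {2, 4, 6, 7}
⟦near 2⟧ = {x : ⟨x, 2⟩ ∈ ⟦near⟧} = {2, 3, 5, 7, 8, 10}
⟦below 3⟧ = {x : ⟨x, 3⟩ ∈ ⟦below⟧} = {2, 4, 6, 7, 9, 10}
⟦lamp⟧ = {1, 2, 3, 4, 6, 7, 10}
… ∩ ⟦that fell⟧ = {1, 2, 3, 4, 6, 7, 10} ∩ {2, 4, 6, 7} = {2, 4, 6, 7}
… ∩ ⟦near 2⟧ = {2, 4, 6, 7} ∩ {2, 3, 5, 7, 8, 10} = {2, 7}
… ∩ ⟦below 3⟧ = {2, 7} ∩ {2, 4, 6, 7, 9, 10} = {2, 7}
So ⟦lamp that fell near 2 below 3⟧ = {2, 7}.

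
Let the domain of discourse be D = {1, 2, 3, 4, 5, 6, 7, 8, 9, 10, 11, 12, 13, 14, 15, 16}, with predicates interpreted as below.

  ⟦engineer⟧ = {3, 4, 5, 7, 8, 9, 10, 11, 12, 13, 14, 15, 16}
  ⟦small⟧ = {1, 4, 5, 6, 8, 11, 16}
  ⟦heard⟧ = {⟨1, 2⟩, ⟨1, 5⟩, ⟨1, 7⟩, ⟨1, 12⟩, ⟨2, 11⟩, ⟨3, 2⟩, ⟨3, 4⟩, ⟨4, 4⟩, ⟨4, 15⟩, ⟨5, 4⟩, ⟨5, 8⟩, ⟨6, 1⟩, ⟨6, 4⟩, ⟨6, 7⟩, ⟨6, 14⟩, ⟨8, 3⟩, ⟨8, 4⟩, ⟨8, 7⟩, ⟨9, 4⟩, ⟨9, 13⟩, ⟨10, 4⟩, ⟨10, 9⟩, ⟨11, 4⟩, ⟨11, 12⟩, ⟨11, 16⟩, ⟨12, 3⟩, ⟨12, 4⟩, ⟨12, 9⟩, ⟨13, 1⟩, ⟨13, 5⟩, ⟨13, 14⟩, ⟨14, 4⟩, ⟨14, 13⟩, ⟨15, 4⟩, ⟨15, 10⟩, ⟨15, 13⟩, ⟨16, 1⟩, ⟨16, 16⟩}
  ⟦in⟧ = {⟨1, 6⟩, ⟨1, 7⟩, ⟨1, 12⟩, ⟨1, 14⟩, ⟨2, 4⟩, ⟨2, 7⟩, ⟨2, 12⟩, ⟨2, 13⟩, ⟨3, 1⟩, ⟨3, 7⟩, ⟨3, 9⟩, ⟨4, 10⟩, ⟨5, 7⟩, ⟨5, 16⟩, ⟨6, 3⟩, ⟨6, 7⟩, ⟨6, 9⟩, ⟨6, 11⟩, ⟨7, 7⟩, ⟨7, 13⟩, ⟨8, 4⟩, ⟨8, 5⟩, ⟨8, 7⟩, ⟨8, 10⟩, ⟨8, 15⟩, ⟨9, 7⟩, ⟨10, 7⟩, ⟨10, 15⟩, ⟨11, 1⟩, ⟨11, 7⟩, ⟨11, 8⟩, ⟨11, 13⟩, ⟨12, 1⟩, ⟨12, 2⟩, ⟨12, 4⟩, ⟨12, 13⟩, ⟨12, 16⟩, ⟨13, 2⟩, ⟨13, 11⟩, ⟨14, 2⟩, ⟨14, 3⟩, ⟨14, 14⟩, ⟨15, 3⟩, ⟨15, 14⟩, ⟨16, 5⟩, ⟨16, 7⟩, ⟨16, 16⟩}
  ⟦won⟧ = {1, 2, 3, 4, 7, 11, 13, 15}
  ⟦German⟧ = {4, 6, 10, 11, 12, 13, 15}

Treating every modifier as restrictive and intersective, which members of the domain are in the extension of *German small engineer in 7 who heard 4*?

{11}

⟦in 7⟧ = {x : ⟨x, 7⟩ ∈ ⟦in⟧} = {1, 2, 3, 5, 6, 7, 8, 9, 10, 11, 16}
⟦who heard 4⟧ = {x : ⟨x, 4⟩ ∈ ⟦heard⟧} = {3, 4, 5, 6, 8, 9, 10, 11, 12, 14, 15}
⟦engineer⟧ = {3, 4, 5, 7, 8, 9, 10, 11, 12, 13, 14, 15, 16}
… ∩ ⟦in 7⟧ = {3, 4, 5, 7, 8, 9, 10, 11, 12, 13, 14, 15, 16} ∩ {1, 2, 3, 5, 6, 7, 8, 9, 10, 11, 16} = {3, 5, 7, 8, 9, 10, 11, 16}
… ∩ ⟦who heard 4⟧ = {3, 5, 7, 8, 9, 10, 11, 16} ∩ {3, 4, 5, 6, 8, 9, 10, 11, 12, 14, 15} = {3, 5, 8, 9, 10, 11}
… ∩ ⟦German⟧ = {3, 5, 8, 9, 10, 11} ∩ {4, 6, 10, 11, 12, 13, 15} = {10, 11}
… ∩ ⟦small⟧ = {10, 11} ∩ {1, 4, 5, 6, 8, 11, 16} = {11}
So ⟦German small engineer in 7 who heard 4⟧ = {11}.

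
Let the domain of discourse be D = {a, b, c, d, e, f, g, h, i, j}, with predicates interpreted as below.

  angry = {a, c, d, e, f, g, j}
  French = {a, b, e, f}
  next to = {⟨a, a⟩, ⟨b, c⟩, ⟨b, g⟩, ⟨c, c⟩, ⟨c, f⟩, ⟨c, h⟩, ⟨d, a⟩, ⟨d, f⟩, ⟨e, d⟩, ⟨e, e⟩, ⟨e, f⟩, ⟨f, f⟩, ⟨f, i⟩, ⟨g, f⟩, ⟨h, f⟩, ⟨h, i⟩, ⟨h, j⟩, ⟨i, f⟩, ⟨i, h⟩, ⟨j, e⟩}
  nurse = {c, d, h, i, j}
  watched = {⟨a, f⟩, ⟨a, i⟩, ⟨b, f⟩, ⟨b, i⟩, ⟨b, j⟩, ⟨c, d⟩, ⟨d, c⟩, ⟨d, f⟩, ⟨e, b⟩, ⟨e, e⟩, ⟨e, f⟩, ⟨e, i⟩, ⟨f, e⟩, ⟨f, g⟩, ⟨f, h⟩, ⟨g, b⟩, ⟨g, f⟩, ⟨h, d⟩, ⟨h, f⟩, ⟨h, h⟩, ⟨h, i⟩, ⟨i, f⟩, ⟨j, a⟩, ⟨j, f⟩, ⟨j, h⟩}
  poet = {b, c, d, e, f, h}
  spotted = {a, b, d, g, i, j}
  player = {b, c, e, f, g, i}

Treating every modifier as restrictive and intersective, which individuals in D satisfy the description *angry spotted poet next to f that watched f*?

{d}

⟦next to f⟧ = {x : ⟨x, f⟩ ∈ ⟦next to⟧} = {c, d, e, f, g, h, i}
⟦that watched f⟧ = {x : ⟨x, f⟩ ∈ ⟦watched⟧} = {a, b, d, e, g, h, i, j}
⟦poet⟧ = {b, c, d, e, f, h}
… ∩ ⟦next to f⟧ = {b, c, d, e, f, h} ∩ {c, d, e, f, g, h, i} = {c, d, e, f, h}
… ∩ ⟦that watched f⟧ = {c, d, e, f, h} ∩ {a, b, d, e, g, h, i, j} = {d, e, h}
… ∩ ⟦angry⟧ = {d, e, h} ∩ {a, c, d, e, f, g, j} = {d, e}
… ∩ ⟦spotted⟧ = {d, e} ∩ {a, b, d, g, i, j} = {d}
So ⟦angry spotted poet next to f that watched f⟧ = {d}.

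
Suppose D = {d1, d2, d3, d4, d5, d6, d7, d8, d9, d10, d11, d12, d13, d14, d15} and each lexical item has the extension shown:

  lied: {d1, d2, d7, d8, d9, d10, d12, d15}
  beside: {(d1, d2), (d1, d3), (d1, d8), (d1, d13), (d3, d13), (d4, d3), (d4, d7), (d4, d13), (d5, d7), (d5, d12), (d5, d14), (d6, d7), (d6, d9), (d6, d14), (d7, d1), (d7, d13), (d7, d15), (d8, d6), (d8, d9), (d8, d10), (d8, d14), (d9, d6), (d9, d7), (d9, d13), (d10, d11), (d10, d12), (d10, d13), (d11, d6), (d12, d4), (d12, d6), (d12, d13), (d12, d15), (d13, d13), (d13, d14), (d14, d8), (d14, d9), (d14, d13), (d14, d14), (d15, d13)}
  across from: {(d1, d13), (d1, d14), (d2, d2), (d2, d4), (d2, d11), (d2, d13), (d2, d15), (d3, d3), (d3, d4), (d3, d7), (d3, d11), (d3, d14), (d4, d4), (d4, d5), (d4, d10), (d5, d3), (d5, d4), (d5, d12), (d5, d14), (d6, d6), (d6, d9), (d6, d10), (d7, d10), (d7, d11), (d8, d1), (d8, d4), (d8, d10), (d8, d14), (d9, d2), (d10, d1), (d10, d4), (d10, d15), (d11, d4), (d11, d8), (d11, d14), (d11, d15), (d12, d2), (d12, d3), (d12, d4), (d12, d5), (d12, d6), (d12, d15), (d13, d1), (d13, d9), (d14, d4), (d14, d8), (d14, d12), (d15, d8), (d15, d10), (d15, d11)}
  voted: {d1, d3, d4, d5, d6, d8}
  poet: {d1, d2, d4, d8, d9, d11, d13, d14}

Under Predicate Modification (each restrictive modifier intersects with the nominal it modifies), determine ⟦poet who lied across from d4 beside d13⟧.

⟦who lied⟧ = ⟦lied⟧ = {d1, d2, d7, d8, d9, d10, d12, d15}
⟦across from d4⟧ = {x : ⟨x, d4⟩ ∈ ⟦across from⟧} = {d2, d3, d4, d5, d8, d10, d11, d12, d14}
⟦beside d13⟧ = {x : ⟨x, d13⟩ ∈ ⟦beside⟧} = {d1, d3, d4, d7, d9, d10, d12, d13, d14, d15}
⟦poet⟧ = {d1, d2, d4, d8, d9, d11, d13, d14}
… ∩ ⟦who lied⟧ = {d1, d2, d4, d8, d9, d11, d13, d14} ∩ {d1, d2, d7, d8, d9, d10, d12, d15} = {d1, d2, d8, d9}
… ∩ ⟦across from d4⟧ = {d1, d2, d8, d9} ∩ {d2, d3, d4, d5, d8, d10, d11, d12, d14} = {d2, d8}
… ∩ ⟦beside d13⟧ = {d2, d8} ∩ {d1, d3, d4, d7, d9, d10, d12, d13, d14, d15} = ∅
So ⟦poet who lied across from d4 beside d13⟧ = ∅.

∅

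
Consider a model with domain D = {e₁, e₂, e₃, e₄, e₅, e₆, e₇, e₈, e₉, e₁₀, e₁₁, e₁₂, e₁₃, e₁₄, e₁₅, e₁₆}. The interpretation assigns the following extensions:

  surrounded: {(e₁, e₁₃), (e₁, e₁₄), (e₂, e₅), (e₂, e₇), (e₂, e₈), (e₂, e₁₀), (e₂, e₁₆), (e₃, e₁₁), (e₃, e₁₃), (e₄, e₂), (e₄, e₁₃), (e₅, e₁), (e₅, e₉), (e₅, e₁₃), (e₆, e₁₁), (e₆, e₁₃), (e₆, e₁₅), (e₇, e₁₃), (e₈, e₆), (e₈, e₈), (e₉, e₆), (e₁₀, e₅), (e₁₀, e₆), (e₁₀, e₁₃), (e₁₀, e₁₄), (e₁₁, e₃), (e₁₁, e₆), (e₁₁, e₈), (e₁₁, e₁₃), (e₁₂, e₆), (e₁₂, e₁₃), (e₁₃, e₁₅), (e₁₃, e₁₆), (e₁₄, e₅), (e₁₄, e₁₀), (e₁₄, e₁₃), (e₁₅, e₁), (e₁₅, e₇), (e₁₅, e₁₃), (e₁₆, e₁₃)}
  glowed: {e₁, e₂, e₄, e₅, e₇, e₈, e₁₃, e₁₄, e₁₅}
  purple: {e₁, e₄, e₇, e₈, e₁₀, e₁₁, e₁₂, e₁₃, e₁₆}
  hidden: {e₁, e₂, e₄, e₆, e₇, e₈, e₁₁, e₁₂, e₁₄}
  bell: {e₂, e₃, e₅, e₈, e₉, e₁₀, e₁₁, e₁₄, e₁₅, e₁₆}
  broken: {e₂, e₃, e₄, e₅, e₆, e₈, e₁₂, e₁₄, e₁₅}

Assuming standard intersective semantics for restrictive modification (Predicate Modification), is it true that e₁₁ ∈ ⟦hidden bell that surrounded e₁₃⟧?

⟦that surrounded e₁₃⟧ = {x : ⟨x, e₁₃⟩ ∈ ⟦surrounded⟧} = {e₁, e₃, e₄, e₅, e₆, e₇, e₁₀, e₁₁, e₁₂, e₁₄, e₁₅, e₁₆}
⟦bell⟧ = {e₂, e₃, e₅, e₈, e₉, e₁₀, e₁₁, e₁₄, e₁₅, e₁₆}
… ∩ ⟦that surrounded e₁₃⟧ = {e₂, e₃, e₅, e₈, e₉, e₁₀, e₁₁, e₁₄, e₁₅, e₁₆} ∩ {e₁, e₃, e₄, e₅, e₆, e₇, e₁₀, e₁₁, e₁₂, e₁₄, e₁₅, e₁₆} = {e₃, e₅, e₁₀, e₁₁, e₁₄, e₁₅, e₁₆}
… ∩ ⟦hidden⟧ = {e₃, e₅, e₁₀, e₁₁, e₁₄, e₁₅, e₁₆} ∩ {e₁, e₂, e₄, e₆, e₇, e₈, e₁₁, e₁₂, e₁₄} = {e₁₁, e₁₄}
⟦hidden bell that surrounded e₁₃⟧ = {e₁₁, e₁₄}; e₁₁ ∈ this set.

yes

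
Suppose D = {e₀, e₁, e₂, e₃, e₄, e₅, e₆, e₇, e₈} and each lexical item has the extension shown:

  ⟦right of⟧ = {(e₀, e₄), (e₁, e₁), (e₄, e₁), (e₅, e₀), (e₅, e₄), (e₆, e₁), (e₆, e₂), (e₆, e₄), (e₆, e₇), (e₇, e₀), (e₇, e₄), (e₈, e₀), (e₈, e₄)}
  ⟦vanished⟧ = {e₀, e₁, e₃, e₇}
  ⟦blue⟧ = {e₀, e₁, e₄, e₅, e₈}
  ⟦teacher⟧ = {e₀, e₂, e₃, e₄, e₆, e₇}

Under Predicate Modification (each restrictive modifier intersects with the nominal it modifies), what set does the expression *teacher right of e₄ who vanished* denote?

⟦right of e₄⟧ = {x : ⟨x, e₄⟩ ∈ ⟦right of⟧} = {e₀, e₅, e₆, e₇, e₈}
⟦who vanished⟧ = ⟦vanished⟧ = {e₀, e₁, e₃, e₇}
⟦teacher⟧ = {e₀, e₂, e₃, e₄, e₆, e₇}
… ∩ ⟦right of e₄⟧ = {e₀, e₂, e₃, e₄, e₆, e₇} ∩ {e₀, e₅, e₆, e₇, e₈} = {e₀, e₆, e₇}
… ∩ ⟦who vanished⟧ = {e₀, e₆, e₇} ∩ {e₀, e₁, e₃, e₇} = {e₀, e₇}
So ⟦teacher right of e₄ who vanished⟧ = {e₀, e₇}.

{e₀, e₇}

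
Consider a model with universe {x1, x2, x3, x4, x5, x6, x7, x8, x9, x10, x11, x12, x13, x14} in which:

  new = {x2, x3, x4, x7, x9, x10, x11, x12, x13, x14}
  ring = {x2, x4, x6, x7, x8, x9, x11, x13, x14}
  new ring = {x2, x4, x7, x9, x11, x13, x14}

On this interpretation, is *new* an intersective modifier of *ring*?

⟦new⟧ ∩ ⟦ring⟧ = {x2, x3, x4, x7, x9, x10, x11, x12, x13, x14} ∩ {x2, x4, x6, x7, x8, x9, x11, x13, x14} = {x2, x4, x7, x9, x11, x13, x14}
Observed ⟦new ring⟧ = {x2, x4, x7, x9, x11, x13, x14}.
These coincide, so the modifier is intersective here.

yes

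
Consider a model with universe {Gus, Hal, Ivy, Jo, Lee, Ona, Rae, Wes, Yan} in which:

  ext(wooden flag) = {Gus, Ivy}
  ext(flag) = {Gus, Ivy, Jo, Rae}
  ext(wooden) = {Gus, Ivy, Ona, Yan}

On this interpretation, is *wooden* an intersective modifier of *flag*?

⟦wooden⟧ ∩ ⟦flag⟧ = {Gus, Ivy, Ona, Yan} ∩ {Gus, Ivy, Jo, Rae} = {Gus, Ivy}
Observed ⟦wooden flag⟧ = {Gus, Ivy}.
These coincide, so the modifier is intersective here.

yes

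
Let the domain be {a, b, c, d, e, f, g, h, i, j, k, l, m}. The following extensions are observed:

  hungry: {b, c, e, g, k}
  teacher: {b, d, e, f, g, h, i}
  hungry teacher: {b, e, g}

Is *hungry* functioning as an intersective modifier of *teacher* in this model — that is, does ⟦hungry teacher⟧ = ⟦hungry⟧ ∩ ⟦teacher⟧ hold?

⟦hungry⟧ ∩ ⟦teacher⟧ = {b, c, e, g, k} ∩ {b, d, e, f, g, h, i} = {b, e, g}
Observed ⟦hungry teacher⟧ = {b, e, g}.
These coincide, so the modifier is intersective here.

yes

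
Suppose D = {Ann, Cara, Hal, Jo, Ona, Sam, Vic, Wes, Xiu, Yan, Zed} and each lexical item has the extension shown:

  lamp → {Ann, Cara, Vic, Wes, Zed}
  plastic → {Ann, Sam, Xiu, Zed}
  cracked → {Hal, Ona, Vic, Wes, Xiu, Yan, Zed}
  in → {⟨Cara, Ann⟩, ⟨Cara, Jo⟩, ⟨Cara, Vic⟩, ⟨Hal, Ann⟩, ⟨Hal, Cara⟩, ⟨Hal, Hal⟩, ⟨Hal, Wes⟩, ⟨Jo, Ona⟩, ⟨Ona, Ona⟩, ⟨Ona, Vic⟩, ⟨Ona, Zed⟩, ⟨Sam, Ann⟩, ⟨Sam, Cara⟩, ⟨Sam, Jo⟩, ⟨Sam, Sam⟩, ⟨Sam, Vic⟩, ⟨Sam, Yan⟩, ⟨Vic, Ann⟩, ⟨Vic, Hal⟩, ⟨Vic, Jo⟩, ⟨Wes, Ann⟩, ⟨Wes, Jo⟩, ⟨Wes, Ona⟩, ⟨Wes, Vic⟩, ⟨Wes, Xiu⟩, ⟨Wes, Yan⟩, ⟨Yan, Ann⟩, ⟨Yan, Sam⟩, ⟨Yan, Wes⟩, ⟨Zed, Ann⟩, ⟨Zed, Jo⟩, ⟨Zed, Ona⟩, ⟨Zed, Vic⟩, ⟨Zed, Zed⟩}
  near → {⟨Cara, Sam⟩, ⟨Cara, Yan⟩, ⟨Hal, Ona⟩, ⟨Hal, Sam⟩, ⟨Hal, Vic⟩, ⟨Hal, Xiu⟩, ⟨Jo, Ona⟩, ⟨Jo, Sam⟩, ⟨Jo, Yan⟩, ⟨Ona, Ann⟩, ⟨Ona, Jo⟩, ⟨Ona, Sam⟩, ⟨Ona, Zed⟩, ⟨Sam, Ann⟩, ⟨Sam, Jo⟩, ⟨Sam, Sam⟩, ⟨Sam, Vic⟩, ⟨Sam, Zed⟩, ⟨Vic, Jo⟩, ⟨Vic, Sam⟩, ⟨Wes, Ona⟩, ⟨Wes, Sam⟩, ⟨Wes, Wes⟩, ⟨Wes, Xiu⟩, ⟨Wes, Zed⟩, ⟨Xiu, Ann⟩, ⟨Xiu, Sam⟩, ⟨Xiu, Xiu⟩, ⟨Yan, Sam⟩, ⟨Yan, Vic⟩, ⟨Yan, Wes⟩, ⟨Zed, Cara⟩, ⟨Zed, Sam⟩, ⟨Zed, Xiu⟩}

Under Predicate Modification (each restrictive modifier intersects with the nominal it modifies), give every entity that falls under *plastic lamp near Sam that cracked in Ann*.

⟦near Sam⟧ = {x : ⟨x, Sam⟩ ∈ ⟦near⟧} = {Cara, Hal, Jo, Ona, Sam, Vic, Wes, Xiu, Yan, Zed}
⟦that cracked⟧ = ⟦cracked⟧ = {Hal, Ona, Vic, Wes, Xiu, Yan, Zed}
⟦in Ann⟧ = {x : ⟨x, Ann⟩ ∈ ⟦in⟧} = {Cara, Hal, Sam, Vic, Wes, Yan, Zed}
⟦lamp⟧ = {Ann, Cara, Vic, Wes, Zed}
… ∩ ⟦near Sam⟧ = {Ann, Cara, Vic, Wes, Zed} ∩ {Cara, Hal, Jo, Ona, Sam, Vic, Wes, Xiu, Yan, Zed} = {Cara, Vic, Wes, Zed}
… ∩ ⟦that cracked⟧ = {Cara, Vic, Wes, Zed} ∩ {Hal, Ona, Vic, Wes, Xiu, Yan, Zed} = {Vic, Wes, Zed}
… ∩ ⟦in Ann⟧ = {Vic, Wes, Zed} ∩ {Cara, Hal, Sam, Vic, Wes, Yan, Zed} = {Vic, Wes, Zed}
… ∩ ⟦plastic⟧ = {Vic, Wes, Zed} ∩ {Ann, Sam, Xiu, Zed} = {Zed}
So ⟦plastic lamp near Sam that cracked in Ann⟧ = {Zed}.

{Zed}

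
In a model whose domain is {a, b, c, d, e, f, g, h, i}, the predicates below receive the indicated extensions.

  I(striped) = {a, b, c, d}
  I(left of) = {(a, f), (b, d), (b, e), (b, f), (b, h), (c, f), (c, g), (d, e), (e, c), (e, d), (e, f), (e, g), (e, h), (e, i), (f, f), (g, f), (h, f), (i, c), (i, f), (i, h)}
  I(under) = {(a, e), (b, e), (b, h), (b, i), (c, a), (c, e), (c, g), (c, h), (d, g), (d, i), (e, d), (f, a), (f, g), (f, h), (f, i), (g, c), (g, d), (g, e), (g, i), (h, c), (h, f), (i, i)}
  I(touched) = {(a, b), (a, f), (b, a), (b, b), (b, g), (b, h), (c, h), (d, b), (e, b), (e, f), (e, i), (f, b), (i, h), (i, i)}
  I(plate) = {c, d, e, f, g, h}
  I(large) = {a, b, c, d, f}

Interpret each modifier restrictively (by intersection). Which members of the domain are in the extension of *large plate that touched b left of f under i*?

⟦that touched b⟧ = {x : ⟨x, b⟩ ∈ ⟦touched⟧} = {a, b, d, e, f}
⟦left of f⟧ = {x : ⟨x, f⟩ ∈ ⟦left of⟧} = {a, b, c, e, f, g, h, i}
⟦under i⟧ = {x : ⟨x, i⟩ ∈ ⟦under⟧} = {b, d, f, g, i}
⟦plate⟧ = {c, d, e, f, g, h}
… ∩ ⟦that touched b⟧ = {c, d, e, f, g, h} ∩ {a, b, d, e, f} = {d, e, f}
… ∩ ⟦left of f⟧ = {d, e, f} ∩ {a, b, c, e, f, g, h, i} = {e, f}
… ∩ ⟦under i⟧ = {e, f} ∩ {b, d, f, g, i} = {f}
… ∩ ⟦large⟧ = {f} ∩ {a, b, c, d, f} = {f}
So ⟦large plate that touched b left of f under i⟧ = {f}.

{f}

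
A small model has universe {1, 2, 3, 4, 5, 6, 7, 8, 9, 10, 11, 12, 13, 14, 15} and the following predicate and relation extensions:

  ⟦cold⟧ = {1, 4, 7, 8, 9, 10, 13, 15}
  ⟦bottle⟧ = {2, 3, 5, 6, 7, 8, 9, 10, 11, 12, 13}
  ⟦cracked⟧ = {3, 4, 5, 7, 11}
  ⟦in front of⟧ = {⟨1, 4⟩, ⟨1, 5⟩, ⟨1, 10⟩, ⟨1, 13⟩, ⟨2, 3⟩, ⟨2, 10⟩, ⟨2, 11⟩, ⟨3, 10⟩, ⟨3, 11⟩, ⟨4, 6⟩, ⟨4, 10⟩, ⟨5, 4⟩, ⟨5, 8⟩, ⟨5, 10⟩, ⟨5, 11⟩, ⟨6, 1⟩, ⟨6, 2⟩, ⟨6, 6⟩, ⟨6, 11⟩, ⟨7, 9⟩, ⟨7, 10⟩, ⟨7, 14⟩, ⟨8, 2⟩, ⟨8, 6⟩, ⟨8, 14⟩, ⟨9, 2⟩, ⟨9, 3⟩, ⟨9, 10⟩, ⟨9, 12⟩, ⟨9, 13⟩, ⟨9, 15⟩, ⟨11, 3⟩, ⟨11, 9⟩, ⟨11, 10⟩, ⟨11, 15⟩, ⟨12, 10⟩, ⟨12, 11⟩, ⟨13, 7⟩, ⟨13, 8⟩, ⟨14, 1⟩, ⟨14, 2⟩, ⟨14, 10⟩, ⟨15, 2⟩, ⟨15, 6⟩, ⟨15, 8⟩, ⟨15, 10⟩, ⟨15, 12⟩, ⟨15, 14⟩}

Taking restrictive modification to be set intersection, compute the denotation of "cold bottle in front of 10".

⟦in front of 10⟧ = {x : ⟨x, 10⟩ ∈ ⟦in front of⟧} = {1, 2, 3, 4, 5, 7, 9, 11, 12, 14, 15}
⟦bottle⟧ = {2, 3, 5, 6, 7, 8, 9, 10, 11, 12, 13}
… ∩ ⟦in front of 10⟧ = {2, 3, 5, 6, 7, 8, 9, 10, 11, 12, 13} ∩ {1, 2, 3, 4, 5, 7, 9, 11, 12, 14, 15} = {2, 3, 5, 7, 9, 11, 12}
… ∩ ⟦cold⟧ = {2, 3, 5, 7, 9, 11, 12} ∩ {1, 4, 7, 8, 9, 10, 13, 15} = {7, 9}
So ⟦cold bottle in front of 10⟧ = {7, 9}.

{7, 9}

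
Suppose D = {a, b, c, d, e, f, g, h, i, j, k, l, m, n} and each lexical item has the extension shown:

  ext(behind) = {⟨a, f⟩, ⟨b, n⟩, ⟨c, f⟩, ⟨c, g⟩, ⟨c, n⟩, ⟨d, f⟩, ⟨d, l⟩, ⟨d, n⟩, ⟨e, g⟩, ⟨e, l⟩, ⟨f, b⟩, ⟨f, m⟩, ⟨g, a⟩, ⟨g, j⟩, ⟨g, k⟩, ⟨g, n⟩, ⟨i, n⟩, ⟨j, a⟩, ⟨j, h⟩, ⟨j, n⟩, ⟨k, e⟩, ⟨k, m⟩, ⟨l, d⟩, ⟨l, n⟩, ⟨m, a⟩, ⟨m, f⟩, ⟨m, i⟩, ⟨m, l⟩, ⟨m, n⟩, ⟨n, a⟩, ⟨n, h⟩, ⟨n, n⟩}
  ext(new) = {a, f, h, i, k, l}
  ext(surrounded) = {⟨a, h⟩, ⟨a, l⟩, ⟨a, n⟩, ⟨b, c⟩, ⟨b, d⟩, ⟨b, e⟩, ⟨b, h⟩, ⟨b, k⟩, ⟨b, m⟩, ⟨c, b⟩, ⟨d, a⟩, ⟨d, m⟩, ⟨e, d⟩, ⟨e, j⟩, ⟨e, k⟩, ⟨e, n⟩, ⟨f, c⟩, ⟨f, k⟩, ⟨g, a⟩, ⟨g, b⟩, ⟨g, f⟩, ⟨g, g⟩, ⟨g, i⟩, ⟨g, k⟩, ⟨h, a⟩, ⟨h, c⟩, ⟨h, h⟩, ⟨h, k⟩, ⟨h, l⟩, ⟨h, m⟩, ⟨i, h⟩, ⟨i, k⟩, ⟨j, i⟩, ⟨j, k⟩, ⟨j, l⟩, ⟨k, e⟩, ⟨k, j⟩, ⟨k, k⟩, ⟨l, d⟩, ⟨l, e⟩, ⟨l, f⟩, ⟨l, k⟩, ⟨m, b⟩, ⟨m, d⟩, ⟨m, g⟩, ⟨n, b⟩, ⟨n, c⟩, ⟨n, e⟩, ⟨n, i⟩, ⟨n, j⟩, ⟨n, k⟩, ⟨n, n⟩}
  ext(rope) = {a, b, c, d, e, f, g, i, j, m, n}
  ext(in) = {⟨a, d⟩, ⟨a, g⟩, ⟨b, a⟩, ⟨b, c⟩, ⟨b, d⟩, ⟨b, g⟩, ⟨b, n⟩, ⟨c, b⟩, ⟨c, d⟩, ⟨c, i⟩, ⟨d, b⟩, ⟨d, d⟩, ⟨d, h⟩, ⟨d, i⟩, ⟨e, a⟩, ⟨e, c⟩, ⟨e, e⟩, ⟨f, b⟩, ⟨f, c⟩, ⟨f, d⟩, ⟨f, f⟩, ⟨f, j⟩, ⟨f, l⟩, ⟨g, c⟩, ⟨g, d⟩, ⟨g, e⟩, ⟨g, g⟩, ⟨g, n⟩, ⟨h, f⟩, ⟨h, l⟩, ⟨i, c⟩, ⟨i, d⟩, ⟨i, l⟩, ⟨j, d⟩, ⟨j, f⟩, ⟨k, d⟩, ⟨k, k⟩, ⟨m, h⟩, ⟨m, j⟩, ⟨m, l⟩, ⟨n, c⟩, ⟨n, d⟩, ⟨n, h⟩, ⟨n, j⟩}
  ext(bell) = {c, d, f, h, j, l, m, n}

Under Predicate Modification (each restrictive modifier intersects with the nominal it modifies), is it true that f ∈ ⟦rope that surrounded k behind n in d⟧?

⟦that surrounded k⟧ = {x : ⟨x, k⟩ ∈ ⟦surrounded⟧} = {b, e, f, g, h, i, j, k, l, n}
⟦behind n⟧ = {x : ⟨x, n⟩ ∈ ⟦behind⟧} = {b, c, d, g, i, j, l, m, n}
⟦in d⟧ = {x : ⟨x, d⟩ ∈ ⟦in⟧} = {a, b, c, d, f, g, i, j, k, n}
⟦rope⟧ = {a, b, c, d, e, f, g, i, j, m, n}
… ∩ ⟦that surrounded k⟧ = {a, b, c, d, e, f, g, i, j, m, n} ∩ {b, e, f, g, h, i, j, k, l, n} = {b, e, f, g, i, j, n}
… ∩ ⟦behind n⟧ = {b, e, f, g, i, j, n} ∩ {b, c, d, g, i, j, l, m, n} = {b, g, i, j, n}
… ∩ ⟦in d⟧ = {b, g, i, j, n} ∩ {a, b, c, d, f, g, i, j, k, n} = {b, g, i, j, n}
⟦rope that surrounded k behind n in d⟧ = {b, g, i, j, n}; f ∉ this set.

no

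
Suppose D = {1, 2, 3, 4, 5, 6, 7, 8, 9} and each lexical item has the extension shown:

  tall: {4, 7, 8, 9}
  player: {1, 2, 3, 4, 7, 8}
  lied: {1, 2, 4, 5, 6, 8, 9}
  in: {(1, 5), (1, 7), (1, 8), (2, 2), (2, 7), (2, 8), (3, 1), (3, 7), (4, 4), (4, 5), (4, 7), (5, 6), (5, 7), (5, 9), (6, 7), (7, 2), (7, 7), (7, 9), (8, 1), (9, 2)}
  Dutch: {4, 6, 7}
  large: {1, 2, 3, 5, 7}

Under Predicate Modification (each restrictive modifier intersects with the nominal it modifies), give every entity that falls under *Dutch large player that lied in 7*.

⟦that lied⟧ = ⟦lied⟧ = {1, 2, 4, 5, 6, 8, 9}
⟦in 7⟧ = {x : ⟨x, 7⟩ ∈ ⟦in⟧} = {1, 2, 3, 4, 5, 6, 7}
⟦player⟧ = {1, 2, 3, 4, 7, 8}
… ∩ ⟦that lied⟧ = {1, 2, 3, 4, 7, 8} ∩ {1, 2, 4, 5, 6, 8, 9} = {1, 2, 4, 8}
… ∩ ⟦in 7⟧ = {1, 2, 4, 8} ∩ {1, 2, 3, 4, 5, 6, 7} = {1, 2, 4}
… ∩ ⟦Dutch⟧ = {1, 2, 4} ∩ {4, 6, 7} = {4}
… ∩ ⟦large⟧ = {4} ∩ {1, 2, 3, 5, 7} = ∅
So ⟦Dutch large player that lied in 7⟧ = ∅.

∅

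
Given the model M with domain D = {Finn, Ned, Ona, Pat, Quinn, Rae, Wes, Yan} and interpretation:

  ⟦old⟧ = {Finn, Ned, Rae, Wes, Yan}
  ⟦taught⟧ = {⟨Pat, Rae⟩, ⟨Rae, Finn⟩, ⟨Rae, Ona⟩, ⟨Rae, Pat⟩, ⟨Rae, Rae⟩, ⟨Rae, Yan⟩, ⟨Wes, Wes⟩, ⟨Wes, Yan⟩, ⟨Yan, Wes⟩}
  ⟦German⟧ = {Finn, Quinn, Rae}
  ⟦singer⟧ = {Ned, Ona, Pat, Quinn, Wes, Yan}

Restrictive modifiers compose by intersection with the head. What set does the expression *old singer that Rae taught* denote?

{Yan}

⟦that Rae taught⟧ = {x : ⟨Rae, x⟩ ∈ ⟦taught⟧} = {Finn, Ona, Pat, Rae, Yan}
⟦singer⟧ = {Ned, Ona, Pat, Quinn, Wes, Yan}
… ∩ ⟦that Rae taught⟧ = {Ned, Ona, Pat, Quinn, Wes, Yan} ∩ {Finn, Ona, Pat, Rae, Yan} = {Ona, Pat, Yan}
… ∩ ⟦old⟧ = {Ona, Pat, Yan} ∩ {Finn, Ned, Rae, Wes, Yan} = {Yan}
So ⟦old singer that Rae taught⟧ = {Yan}.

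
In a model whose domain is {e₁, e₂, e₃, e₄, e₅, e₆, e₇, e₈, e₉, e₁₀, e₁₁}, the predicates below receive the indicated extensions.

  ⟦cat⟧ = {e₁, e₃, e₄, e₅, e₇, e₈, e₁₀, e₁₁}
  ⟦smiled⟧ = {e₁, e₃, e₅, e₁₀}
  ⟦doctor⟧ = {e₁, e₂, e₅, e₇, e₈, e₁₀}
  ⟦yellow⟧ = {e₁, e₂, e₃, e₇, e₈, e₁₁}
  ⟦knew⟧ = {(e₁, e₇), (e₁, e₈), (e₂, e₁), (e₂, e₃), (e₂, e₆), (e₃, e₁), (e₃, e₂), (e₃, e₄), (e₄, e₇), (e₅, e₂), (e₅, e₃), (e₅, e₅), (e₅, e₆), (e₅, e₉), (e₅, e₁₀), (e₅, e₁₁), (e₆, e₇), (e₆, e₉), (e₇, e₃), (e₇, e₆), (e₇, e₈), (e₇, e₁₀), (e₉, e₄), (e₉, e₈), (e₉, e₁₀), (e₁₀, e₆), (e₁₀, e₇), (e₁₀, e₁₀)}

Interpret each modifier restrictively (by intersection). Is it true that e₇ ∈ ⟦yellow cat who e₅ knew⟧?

no

⟦who e₅ knew⟧ = {x : ⟨e₅, x⟩ ∈ ⟦knew⟧} = {e₂, e₃, e₅, e₆, e₉, e₁₀, e₁₁}
⟦cat⟧ = {e₁, e₃, e₄, e₅, e₇, e₈, e₁₀, e₁₁}
… ∩ ⟦who e₅ knew⟧ = {e₁, e₃, e₄, e₅, e₇, e₈, e₁₀, e₁₁} ∩ {e₂, e₃, e₅, e₆, e₉, e₁₀, e₁₁} = {e₃, e₅, e₁₀, e₁₁}
… ∩ ⟦yellow⟧ = {e₃, e₅, e₁₀, e₁₁} ∩ {e₁, e₂, e₃, e₇, e₈, e₁₁} = {e₃, e₁₁}
⟦yellow cat who e₅ knew⟧ = {e₃, e₁₁}; e₇ ∉ this set.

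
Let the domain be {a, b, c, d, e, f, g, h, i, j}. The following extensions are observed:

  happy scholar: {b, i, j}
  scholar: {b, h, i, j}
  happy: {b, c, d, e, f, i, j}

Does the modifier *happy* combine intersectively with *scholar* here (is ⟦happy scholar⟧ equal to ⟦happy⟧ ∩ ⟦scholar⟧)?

⟦happy⟧ ∩ ⟦scholar⟧ = {b, c, d, e, f, i, j} ∩ {b, h, i, j} = {b, i, j}
Observed ⟦happy scholar⟧ = {b, i, j}.
These coincide, so the modifier is intersective here.

yes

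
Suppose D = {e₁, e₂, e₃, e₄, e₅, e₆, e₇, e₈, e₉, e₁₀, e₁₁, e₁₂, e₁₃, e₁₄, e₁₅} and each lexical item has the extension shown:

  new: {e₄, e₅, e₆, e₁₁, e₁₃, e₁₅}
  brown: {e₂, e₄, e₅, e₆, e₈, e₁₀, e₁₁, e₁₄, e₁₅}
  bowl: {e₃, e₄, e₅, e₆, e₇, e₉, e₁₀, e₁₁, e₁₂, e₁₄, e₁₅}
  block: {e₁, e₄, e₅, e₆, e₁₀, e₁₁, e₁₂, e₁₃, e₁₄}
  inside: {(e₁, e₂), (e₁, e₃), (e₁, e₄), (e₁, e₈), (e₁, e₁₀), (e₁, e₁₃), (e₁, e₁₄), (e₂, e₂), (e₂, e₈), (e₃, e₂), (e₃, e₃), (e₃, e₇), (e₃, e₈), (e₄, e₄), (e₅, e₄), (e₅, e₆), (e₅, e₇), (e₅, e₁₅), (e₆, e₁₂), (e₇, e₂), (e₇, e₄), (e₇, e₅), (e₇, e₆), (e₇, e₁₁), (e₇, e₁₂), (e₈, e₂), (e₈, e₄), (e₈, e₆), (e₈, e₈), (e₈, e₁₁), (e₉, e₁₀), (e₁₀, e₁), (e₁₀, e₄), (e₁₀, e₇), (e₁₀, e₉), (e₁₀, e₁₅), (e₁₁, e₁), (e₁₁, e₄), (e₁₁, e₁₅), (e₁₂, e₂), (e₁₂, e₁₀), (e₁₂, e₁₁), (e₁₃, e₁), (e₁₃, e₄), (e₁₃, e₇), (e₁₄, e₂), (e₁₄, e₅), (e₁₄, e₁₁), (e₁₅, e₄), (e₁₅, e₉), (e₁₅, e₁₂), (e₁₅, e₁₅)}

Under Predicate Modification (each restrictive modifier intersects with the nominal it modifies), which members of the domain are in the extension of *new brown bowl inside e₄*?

⟦inside e₄⟧ = {x : ⟨x, e₄⟩ ∈ ⟦inside⟧} = {e₁, e₄, e₅, e₇, e₈, e₁₀, e₁₁, e₁₃, e₁₅}
⟦bowl⟧ = {e₃, e₄, e₅, e₆, e₇, e₉, e₁₀, e₁₁, e₁₂, e₁₄, e₁₅}
… ∩ ⟦inside e₄⟧ = {e₃, e₄, e₅, e₆, e₇, e₉, e₁₀, e₁₁, e₁₂, e₁₄, e₁₅} ∩ {e₁, e₄, e₅, e₇, e₈, e₁₀, e₁₁, e₁₃, e₁₅} = {e₄, e₅, e₇, e₁₀, e₁₁, e₁₅}
… ∩ ⟦new⟧ = {e₄, e₅, e₇, e₁₀, e₁₁, e₁₅} ∩ {e₄, e₅, e₆, e₁₁, e₁₃, e₁₅} = {e₄, e₅, e₁₁, e₁₅}
… ∩ ⟦brown⟧ = {e₄, e₅, e₁₁, e₁₅} ∩ {e₂, e₄, e₅, e₆, e₈, e₁₀, e₁₁, e₁₄, e₁₅} = {e₄, e₅, e₁₁, e₁₅}
So ⟦new brown bowl inside e₄⟧ = {e₄, e₅, e₁₁, e₁₅}.

{e₄, e₅, e₁₁, e₁₅}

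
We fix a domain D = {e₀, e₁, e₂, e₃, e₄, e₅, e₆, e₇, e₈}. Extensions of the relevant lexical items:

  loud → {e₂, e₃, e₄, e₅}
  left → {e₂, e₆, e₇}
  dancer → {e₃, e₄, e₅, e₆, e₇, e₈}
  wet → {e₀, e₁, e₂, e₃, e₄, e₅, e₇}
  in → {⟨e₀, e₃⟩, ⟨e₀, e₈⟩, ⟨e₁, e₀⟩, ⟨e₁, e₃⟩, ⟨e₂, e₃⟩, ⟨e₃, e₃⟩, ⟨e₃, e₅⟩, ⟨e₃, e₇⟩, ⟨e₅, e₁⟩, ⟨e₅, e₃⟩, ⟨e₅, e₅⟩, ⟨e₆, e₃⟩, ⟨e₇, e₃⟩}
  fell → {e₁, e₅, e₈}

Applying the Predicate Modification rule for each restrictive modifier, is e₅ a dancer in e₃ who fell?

yes

⟦in e₃⟧ = {x : ⟨x, e₃⟩ ∈ ⟦in⟧} = {e₀, e₁, e₂, e₃, e₅, e₆, e₇}
⟦who fell⟧ = ⟦fell⟧ = {e₁, e₅, e₈}
⟦dancer⟧ = {e₃, e₄, e₅, e₆, e₇, e₈}
… ∩ ⟦in e₃⟧ = {e₃, e₄, e₅, e₆, e₇, e₈} ∩ {e₀, e₁, e₂, e₃, e₅, e₆, e₇} = {e₃, e₅, e₆, e₇}
… ∩ ⟦who fell⟧ = {e₃, e₅, e₆, e₇} ∩ {e₁, e₅, e₈} = {e₅}
⟦dancer in e₃ who fell⟧ = {e₅}; e₅ ∈ this set.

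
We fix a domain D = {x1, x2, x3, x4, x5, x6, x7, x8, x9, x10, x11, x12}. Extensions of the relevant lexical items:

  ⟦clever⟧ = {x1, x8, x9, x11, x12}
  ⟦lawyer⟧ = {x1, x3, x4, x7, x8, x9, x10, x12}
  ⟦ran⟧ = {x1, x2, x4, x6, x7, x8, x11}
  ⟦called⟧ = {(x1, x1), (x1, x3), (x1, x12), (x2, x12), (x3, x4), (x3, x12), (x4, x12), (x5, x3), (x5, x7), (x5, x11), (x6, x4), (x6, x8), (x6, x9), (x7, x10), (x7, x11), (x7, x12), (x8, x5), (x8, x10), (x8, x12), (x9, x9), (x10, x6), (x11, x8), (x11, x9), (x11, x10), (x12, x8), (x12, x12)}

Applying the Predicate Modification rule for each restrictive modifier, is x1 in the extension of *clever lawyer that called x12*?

yes

⟦that called x12⟧ = {x : ⟨x, x12⟩ ∈ ⟦called⟧} = {x1, x2, x3, x4, x7, x8, x12}
⟦lawyer⟧ = {x1, x3, x4, x7, x8, x9, x10, x12}
… ∩ ⟦that called x12⟧ = {x1, x3, x4, x7, x8, x9, x10, x12} ∩ {x1, x2, x3, x4, x7, x8, x12} = {x1, x3, x4, x7, x8, x12}
… ∩ ⟦clever⟧ = {x1, x3, x4, x7, x8, x12} ∩ {x1, x8, x9, x11, x12} = {x1, x8, x12}
⟦clever lawyer that called x12⟧ = {x1, x8, x12}; x1 ∈ this set.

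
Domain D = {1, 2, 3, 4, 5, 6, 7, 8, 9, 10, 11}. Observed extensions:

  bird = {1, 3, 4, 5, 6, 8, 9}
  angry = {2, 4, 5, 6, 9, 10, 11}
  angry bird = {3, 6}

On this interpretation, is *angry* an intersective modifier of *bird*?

⟦angry⟧ ∩ ⟦bird⟧ = {2, 4, 5, 6, 9, 10, 11} ∩ {1, 3, 4, 5, 6, 8, 9} = {4, 5, 6, 9}
Observed ⟦angry bird⟧ = {3, 6}.
These differ, so the modifier is not intersective in this model.

no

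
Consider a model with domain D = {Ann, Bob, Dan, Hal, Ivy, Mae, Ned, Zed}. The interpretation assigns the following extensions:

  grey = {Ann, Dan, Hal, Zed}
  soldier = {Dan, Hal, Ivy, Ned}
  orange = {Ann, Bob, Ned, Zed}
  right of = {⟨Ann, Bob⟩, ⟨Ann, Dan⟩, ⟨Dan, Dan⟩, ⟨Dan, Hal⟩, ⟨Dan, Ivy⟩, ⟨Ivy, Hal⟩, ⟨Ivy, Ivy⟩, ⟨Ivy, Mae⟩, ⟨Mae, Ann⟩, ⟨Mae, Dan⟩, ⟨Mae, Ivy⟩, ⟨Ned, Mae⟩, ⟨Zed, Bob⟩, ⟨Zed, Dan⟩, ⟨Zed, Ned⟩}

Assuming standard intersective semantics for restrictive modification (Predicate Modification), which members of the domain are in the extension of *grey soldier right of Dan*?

{Dan}

⟦right of Dan⟧ = {x : ⟨x, Dan⟩ ∈ ⟦right of⟧} = {Ann, Dan, Mae, Zed}
⟦soldier⟧ = {Dan, Hal, Ivy, Ned}
… ∩ ⟦right of Dan⟧ = {Dan, Hal, Ivy, Ned} ∩ {Ann, Dan, Mae, Zed} = {Dan}
… ∩ ⟦grey⟧ = {Dan} ∩ {Ann, Dan, Hal, Zed} = {Dan}
So ⟦grey soldier right of Dan⟧ = {Dan}.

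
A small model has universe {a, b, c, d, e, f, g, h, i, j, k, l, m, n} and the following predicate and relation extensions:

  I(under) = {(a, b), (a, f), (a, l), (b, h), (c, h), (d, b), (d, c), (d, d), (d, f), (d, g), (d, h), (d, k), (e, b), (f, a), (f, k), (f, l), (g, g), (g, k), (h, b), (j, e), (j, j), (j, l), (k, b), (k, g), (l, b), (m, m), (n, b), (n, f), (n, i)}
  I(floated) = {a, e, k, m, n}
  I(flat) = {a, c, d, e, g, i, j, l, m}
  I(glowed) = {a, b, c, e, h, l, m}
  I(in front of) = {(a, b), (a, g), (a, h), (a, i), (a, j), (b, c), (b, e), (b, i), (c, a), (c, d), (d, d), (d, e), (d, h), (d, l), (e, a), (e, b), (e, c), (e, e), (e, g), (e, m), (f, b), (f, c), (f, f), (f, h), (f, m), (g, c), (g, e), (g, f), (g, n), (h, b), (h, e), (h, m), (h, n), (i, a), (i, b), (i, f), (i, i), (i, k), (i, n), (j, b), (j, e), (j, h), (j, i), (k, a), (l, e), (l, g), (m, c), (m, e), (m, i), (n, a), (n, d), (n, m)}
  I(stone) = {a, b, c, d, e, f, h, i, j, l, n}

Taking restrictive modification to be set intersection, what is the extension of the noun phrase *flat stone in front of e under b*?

{d, e, l}

⟦in front of e⟧ = {x : ⟨x, e⟩ ∈ ⟦in front of⟧} = {b, d, e, g, h, j, l, m}
⟦under b⟧ = {x : ⟨x, b⟩ ∈ ⟦under⟧} = {a, d, e, h, k, l, n}
⟦stone⟧ = {a, b, c, d, e, f, h, i, j, l, n}
… ∩ ⟦in front of e⟧ = {a, b, c, d, e, f, h, i, j, l, n} ∩ {b, d, e, g, h, j, l, m} = {b, d, e, h, j, l}
… ∩ ⟦under b⟧ = {b, d, e, h, j, l} ∩ {a, d, e, h, k, l, n} = {d, e, h, l}
… ∩ ⟦flat⟧ = {d, e, h, l} ∩ {a, c, d, e, g, i, j, l, m} = {d, e, l}
So ⟦flat stone in front of e under b⟧ = {d, e, l}.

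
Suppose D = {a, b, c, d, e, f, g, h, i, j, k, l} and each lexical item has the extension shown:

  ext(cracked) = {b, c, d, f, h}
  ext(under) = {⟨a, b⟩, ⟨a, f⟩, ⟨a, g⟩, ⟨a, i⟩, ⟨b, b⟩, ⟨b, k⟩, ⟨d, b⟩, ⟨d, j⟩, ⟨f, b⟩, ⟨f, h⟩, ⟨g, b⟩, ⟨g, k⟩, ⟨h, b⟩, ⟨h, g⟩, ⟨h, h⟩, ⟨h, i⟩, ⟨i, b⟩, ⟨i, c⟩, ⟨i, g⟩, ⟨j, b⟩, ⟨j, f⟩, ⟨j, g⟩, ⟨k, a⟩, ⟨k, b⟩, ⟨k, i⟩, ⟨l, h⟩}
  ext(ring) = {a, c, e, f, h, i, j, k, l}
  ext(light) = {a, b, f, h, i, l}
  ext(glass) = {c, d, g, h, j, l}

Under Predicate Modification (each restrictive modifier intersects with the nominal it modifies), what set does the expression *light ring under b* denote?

{a, f, h, i}

⟦under b⟧ = {x : ⟨x, b⟩ ∈ ⟦under⟧} = {a, b, d, f, g, h, i, j, k}
⟦ring⟧ = {a, c, e, f, h, i, j, k, l}
… ∩ ⟦under b⟧ = {a, c, e, f, h, i, j, k, l} ∩ {a, b, d, f, g, h, i, j, k} = {a, f, h, i, j, k}
… ∩ ⟦light⟧ = {a, f, h, i, j, k} ∩ {a, b, f, h, i, l} = {a, f, h, i}
So ⟦light ring under b⟧ = {a, f, h, i}.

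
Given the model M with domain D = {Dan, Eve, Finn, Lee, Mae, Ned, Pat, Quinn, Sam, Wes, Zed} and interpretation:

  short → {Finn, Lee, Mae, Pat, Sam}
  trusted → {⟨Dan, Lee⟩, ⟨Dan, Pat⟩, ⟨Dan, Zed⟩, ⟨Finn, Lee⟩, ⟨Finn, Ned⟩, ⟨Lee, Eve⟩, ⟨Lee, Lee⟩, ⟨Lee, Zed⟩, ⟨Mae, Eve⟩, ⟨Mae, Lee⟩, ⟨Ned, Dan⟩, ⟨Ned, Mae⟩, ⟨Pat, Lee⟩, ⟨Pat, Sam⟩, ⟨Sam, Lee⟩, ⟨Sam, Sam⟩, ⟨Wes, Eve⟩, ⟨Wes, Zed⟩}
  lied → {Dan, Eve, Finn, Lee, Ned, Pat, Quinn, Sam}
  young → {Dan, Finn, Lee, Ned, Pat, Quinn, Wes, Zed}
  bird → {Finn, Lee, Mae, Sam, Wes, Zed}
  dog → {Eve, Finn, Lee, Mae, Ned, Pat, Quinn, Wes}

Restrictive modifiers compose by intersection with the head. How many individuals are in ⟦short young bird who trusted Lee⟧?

2

⟦who trusted Lee⟧ = {x : ⟨x, Lee⟩ ∈ ⟦trusted⟧} = {Dan, Finn, Lee, Mae, Pat, Sam}
⟦bird⟧ = {Finn, Lee, Mae, Sam, Wes, Zed}
… ∩ ⟦who trusted Lee⟧ = {Finn, Lee, Mae, Sam, Wes, Zed} ∩ {Dan, Finn, Lee, Mae, Pat, Sam} = {Finn, Lee, Mae, Sam}
… ∩ ⟦short⟧ = {Finn, Lee, Mae, Sam} ∩ {Finn, Lee, Mae, Pat, Sam} = {Finn, Lee, Mae, Sam}
… ∩ ⟦young⟧ = {Finn, Lee, Mae, Sam} ∩ {Dan, Finn, Lee, Ned, Pat, Quinn, Wes, Zed} = {Finn, Lee}
⟦short young bird who trusted Lee⟧ = {Finn, Lee}, so the cardinality is 2.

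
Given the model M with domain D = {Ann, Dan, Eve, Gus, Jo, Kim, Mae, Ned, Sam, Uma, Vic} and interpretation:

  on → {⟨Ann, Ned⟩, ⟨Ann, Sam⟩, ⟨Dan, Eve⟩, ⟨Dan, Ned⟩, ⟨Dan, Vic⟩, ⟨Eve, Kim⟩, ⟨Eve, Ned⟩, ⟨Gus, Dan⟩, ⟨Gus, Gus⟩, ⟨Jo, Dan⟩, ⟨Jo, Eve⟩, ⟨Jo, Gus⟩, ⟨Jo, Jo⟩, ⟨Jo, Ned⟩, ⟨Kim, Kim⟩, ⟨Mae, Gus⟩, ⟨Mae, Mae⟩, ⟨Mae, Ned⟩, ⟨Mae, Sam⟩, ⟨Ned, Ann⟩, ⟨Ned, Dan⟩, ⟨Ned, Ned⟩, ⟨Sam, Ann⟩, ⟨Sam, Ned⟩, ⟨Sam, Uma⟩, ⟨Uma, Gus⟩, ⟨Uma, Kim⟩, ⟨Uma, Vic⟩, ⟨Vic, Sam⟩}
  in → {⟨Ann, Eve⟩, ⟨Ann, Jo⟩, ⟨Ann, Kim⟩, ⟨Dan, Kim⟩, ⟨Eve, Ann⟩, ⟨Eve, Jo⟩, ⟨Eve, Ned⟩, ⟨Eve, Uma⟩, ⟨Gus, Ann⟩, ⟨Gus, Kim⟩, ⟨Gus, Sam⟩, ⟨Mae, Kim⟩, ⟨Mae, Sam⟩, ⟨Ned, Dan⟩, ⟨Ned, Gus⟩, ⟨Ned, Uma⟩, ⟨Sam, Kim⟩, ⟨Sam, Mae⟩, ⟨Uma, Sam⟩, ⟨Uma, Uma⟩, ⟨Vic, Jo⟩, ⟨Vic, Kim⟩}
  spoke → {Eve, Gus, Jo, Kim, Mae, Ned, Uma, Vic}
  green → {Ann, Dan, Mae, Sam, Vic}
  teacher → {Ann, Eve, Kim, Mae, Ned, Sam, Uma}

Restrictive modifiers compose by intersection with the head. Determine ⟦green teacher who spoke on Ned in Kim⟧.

{Mae}

⟦who spoke⟧ = ⟦spoke⟧ = {Eve, Gus, Jo, Kim, Mae, Ned, Uma, Vic}
⟦on Ned⟧ = {x : ⟨x, Ned⟩ ∈ ⟦on⟧} = {Ann, Dan, Eve, Jo, Mae, Ned, Sam}
⟦in Kim⟧ = {x : ⟨x, Kim⟩ ∈ ⟦in⟧} = {Ann, Dan, Gus, Mae, Sam, Vic}
⟦teacher⟧ = {Ann, Eve, Kim, Mae, Ned, Sam, Uma}
… ∩ ⟦who spoke⟧ = {Ann, Eve, Kim, Mae, Ned, Sam, Uma} ∩ {Eve, Gus, Jo, Kim, Mae, Ned, Uma, Vic} = {Eve, Kim, Mae, Ned, Uma}
… ∩ ⟦on Ned⟧ = {Eve, Kim, Mae, Ned, Uma} ∩ {Ann, Dan, Eve, Jo, Mae, Ned, Sam} = {Eve, Mae, Ned}
… ∩ ⟦in Kim⟧ = {Eve, Mae, Ned} ∩ {Ann, Dan, Gus, Mae, Sam, Vic} = {Mae}
… ∩ ⟦green⟧ = {Mae} ∩ {Ann, Dan, Mae, Sam, Vic} = {Mae}
So ⟦green teacher who spoke on Ned in Kim⟧ = {Mae}.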